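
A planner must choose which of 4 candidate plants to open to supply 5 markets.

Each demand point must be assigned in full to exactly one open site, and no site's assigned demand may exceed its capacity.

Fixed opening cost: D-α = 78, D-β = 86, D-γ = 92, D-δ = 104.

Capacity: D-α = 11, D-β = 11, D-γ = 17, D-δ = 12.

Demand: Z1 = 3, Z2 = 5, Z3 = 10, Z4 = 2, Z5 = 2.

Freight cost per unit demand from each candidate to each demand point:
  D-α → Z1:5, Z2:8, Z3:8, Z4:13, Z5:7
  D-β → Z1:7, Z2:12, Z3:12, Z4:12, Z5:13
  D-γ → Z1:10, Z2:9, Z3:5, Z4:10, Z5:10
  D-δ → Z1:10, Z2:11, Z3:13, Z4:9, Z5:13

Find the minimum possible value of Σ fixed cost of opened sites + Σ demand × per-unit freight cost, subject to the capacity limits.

309

Open {D-α, D-γ}; cheapest assignment that respects the capacities:
  D-α (cap 11, load 10): Z1, Z2, Z5 — cost 3×5 + 5×8 + 2×7 = 69
  D-γ (cap 17, load 12): Z3, Z4 — cost 10×5 + 2×10 = 70
  Shipping 139, fixed 170 → total 309.
  Any other capacity-feasible assignment to {D-α, D-γ} ships for at least 139.
Compare {D-β, D-γ}: its best feasible assignment gives total 338.
Compare {D-γ, D-δ}: its best feasible assignment gives total 359.
Every other set of open sites that can feasibly serve all demand totals ≥ 338 even under its best assignment. Minimum: 309.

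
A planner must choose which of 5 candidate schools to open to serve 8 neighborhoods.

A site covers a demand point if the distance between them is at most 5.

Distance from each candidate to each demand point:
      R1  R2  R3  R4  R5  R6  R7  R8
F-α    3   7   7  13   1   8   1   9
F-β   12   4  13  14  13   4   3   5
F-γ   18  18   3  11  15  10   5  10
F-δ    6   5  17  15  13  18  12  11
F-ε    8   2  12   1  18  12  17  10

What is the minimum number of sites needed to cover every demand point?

Coverage sets (demand points within 5 of each site):
  F-α: {R1, R5, R7}
  F-β: {R2, R6, R7, R8}
  F-γ: {R3, R7}
  F-δ: {R2}
  F-ε: {R2, R4}
No 3 sites suffice: every size-3 union leaves at least one demand point uncovered.
But {F-α, F-β, F-γ, F-ε} covers everything, so the minimum is 4.

4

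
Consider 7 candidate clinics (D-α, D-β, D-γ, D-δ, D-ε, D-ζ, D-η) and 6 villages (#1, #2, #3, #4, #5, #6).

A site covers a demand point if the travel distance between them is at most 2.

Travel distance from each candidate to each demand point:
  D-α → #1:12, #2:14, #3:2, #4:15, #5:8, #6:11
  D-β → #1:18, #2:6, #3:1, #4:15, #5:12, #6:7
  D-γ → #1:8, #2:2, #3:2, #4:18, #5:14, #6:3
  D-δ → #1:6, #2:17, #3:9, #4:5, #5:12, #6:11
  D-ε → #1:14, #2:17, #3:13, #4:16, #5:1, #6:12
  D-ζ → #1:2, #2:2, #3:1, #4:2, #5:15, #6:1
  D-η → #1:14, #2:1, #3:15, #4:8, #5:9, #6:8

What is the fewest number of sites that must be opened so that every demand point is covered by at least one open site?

Coverage sets (demand points within 2 of each site):
  D-α: {#3}
  D-β: {#3}
  D-γ: {#2, #3}
  D-δ: {}
  D-ε: {#5}
  D-ζ: {#1, #2, #3, #4, #6}
  D-η: {#2}
No single site covers all 6 demand points.
But {D-ε, D-ζ} covers everything, so the minimum is 2.

2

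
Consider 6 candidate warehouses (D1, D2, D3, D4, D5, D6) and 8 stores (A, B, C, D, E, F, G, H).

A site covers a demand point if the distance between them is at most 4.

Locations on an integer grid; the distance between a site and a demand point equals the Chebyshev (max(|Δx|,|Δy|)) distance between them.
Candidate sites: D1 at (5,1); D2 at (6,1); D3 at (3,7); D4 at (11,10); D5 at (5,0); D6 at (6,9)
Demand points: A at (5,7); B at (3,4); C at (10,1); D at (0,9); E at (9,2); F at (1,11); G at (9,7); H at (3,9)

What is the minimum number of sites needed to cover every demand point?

3

Coverage sets (demand points within 4 of each site):
  D1: {B, E}
  D2: {B, C, E}
  D3: {A, B, D, F, H}
  D4: {G}
  D5: {B, E}
  D6: {A, G, H}
No 2 sites suffice: every size-2 union leaves at least one demand point uncovered.
But {D2, D3, D4} covers everything, so the minimum is 3.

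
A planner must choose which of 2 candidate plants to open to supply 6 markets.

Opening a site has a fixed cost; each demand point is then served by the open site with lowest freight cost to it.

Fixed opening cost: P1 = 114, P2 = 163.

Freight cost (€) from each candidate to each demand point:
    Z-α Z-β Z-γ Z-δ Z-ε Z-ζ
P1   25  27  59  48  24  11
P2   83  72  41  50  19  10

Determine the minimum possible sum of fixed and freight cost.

Open {P1}: assign each demand point to its cheapest open site.
  Z-α→P1 25, Z-β→P1 27, Z-γ→P1 59, Z-δ→P1 48, Z-ε→P1 24, Z-ζ→P1 11
  freight cost 194, fixed 114 → total 308.
Compare {P2}: freight cost 275 + fixed 163 = 438.
Compare {P1, P2}: freight cost 170 + fixed 277 = 447.

308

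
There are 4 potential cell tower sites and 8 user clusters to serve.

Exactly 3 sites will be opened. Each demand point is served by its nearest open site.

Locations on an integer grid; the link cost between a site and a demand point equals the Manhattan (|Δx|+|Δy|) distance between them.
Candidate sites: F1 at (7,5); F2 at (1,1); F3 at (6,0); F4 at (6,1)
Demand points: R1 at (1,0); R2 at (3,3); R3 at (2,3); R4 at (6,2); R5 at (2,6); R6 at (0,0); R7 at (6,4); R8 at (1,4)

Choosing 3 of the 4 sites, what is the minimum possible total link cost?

22

Open {F1, F2, F4}.
  R1→F2 1, R2→F2 4, R3→F2 3, R4→F4 1, R5→F1 6, R6→F2 2, R7→F1 2, R8→F2 3  ⇒ total 22.
Compare {F1, F2, F3}: total 23.
Compare {F2, F3, F4}: total 23.
No size-3 selection does better; minimum is 22.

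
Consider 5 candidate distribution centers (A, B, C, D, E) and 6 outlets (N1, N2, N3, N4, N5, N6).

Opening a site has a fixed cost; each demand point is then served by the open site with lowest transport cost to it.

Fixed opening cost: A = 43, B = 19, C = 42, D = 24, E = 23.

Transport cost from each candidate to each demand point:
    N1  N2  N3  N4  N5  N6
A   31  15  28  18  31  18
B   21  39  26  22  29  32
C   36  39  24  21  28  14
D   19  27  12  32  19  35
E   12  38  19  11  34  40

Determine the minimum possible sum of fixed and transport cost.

163

Open {D, E}: assign each demand point to its cheapest open site.
  N1→E 12, N2→D 27, N3→D 12, N4→E 11, N5→D 19, N6→D 35
  transport cost 116, fixed 47 → total 163.
Compare {D}: transport cost 144 + fixed 24 = 168.
Compare {A, D}: transport cost 101 + fixed 67 = 168.
Compare {A, E}: transport cost 106 + fixed 66 = 172.
All other subsets cost ≥ 168. Minimum total cost: 163.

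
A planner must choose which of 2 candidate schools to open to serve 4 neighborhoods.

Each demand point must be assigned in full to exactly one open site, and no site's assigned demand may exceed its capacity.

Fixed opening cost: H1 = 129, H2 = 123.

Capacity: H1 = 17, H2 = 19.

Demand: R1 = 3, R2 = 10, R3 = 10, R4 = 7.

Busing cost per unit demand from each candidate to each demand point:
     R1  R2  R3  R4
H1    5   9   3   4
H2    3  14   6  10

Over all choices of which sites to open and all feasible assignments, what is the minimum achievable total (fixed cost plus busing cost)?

Open {H1, H2}; cheapest assignment that respects the capacities:
  H1 (cap 17, load 17): R2, R4 — cost 10×9 + 7×4 = 118
  H2 (cap 19, load 13): R1, R3 — cost 3×3 + 10×6 = 69
  Shipping 187, fixed 252 → total 439.
  Any other capacity-feasible assignment to {H1, H2} ships for at least 187.
Total demand is 30 and no other set of sites has combined capacity ≥ 30, so {H1, H2} is the only feasible choice of open sites. Minimum: 439.

439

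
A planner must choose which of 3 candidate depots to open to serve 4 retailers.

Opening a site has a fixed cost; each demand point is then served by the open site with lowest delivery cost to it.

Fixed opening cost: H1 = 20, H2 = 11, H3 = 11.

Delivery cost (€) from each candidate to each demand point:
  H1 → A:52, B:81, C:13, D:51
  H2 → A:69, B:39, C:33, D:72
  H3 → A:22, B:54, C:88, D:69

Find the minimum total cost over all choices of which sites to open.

Open {H1, H2, H3}: assign each demand point to its cheapest open site.
  A→H3 22, B→H2 39, C→H1 13, D→H1 51
  delivery cost 125, fixed 42 → total 167.
Compare {H1, H3}: delivery cost 140 + fixed 31 = 171.
Compare {H2, H3}: delivery cost 163 + fixed 22 = 185.
Compare {H1, H2}: delivery cost 155 + fixed 31 = 186.
All other subsets cost ≥ 171. Minimum total cost: 167.

167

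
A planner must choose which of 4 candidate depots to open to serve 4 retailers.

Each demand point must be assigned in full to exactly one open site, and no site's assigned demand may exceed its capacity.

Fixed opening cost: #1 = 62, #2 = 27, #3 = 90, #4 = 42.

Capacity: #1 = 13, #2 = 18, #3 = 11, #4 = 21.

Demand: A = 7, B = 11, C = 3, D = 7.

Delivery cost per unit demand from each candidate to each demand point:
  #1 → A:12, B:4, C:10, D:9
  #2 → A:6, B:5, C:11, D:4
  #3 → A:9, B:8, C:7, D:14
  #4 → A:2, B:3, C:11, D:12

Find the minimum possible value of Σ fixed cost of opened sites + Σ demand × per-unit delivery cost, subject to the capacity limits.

177

Open {#2, #4}; cheapest assignment that respects the capacities:
  #2 (cap 18, load 10): C, D — cost 3×11 + 7×4 = 61
  #4 (cap 21, load 18): A, B — cost 7×2 + 11×3 = 47
  Shipping 108, fixed 69 → total 177.
  Any other capacity-feasible assignment to {#2, #4} ships for at least 108.
Compare {#1, #2}: its best feasible assignment gives total 236.
Compare {#1, #2, #4}: its best feasible assignment gives total 236.
Every other set of open sites that can feasibly serve all demand totals ≥ 236 even under its best assignment. Minimum: 177.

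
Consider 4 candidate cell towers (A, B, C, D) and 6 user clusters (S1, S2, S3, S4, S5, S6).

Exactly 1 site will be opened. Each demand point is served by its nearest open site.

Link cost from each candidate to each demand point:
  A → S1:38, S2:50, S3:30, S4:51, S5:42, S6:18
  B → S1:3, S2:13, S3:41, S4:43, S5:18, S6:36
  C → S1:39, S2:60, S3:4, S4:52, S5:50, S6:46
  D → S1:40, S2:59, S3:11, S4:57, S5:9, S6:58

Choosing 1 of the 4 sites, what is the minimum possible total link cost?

Open {B}.
  S1→B 3, S2→B 13, S3→B 41, S4→B 43, S5→B 18, S6→B 36  ⇒ total 154.
Compare {A}: total 229.
Compare {D}: total 234.
No size-1 selection does better; minimum is 154.

154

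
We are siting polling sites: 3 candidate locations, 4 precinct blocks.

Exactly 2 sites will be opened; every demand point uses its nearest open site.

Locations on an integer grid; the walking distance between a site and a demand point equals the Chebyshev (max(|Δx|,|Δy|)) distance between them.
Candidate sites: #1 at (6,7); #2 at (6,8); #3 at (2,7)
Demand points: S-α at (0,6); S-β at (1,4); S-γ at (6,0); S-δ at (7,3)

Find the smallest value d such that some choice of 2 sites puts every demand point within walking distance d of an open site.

Open {#1, #2}.
  Farthest demand point is S-γ at walking distance 7 (to #1); all others are ≤ 7.
With {#1, #3} the worst case is 7.
With {#2, #3} the worst case is 7.
No size-2 selection achieves below 7.

7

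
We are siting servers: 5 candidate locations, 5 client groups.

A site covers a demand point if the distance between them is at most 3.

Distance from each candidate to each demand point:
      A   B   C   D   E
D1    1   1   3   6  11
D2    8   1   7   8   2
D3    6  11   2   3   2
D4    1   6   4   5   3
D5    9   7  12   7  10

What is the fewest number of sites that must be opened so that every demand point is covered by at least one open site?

Coverage sets (demand points within 3 of each site):
  D1: {A, B, C}
  D2: {B, E}
  D3: {C, D, E}
  D4: {A, E}
  D5: {}
No single site covers all 5 demand points.
But {D1, D3} covers everything, so the minimum is 2.

2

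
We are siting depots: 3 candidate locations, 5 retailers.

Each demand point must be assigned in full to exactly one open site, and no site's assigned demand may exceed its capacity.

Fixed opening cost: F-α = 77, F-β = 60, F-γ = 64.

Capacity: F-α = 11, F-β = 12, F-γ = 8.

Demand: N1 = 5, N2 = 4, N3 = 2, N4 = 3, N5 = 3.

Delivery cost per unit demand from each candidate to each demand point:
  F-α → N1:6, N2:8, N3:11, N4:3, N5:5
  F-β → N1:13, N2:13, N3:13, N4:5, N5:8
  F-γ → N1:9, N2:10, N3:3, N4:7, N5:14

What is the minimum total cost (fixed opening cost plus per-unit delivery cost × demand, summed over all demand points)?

241

Open {F-α, F-γ}; cheapest assignment that respects the capacities:
  F-α (cap 11, load 11): N1, N4, N5 — cost 5×6 + 3×3 + 3×5 = 54
  F-γ (cap 8, load 6): N2, N3 — cost 4×10 + 2×3 = 46
  Shipping 100, fixed 141 → total 241.
  Any other capacity-feasible assignment to {F-α, F-γ} ships for at least 100.
Compare {F-α, F-β}: its best feasible assignment gives total 260.
Compare {F-β, F-γ}: its best feasible assignment gives total 266.
Every other set of open sites that can feasibly serve all demand totals ≥ 260 even under its best assignment. Minimum: 241.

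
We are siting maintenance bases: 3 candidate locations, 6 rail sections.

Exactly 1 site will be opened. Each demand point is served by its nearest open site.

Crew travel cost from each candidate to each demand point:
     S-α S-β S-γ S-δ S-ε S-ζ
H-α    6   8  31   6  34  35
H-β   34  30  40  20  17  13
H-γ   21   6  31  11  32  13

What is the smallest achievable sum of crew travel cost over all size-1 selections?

Open {H-γ}.
  S-α→H-γ 21, S-β→H-γ 6, S-γ→H-γ 31, S-δ→H-γ 11, S-ε→H-γ 32, S-ζ→H-γ 13  ⇒ total 114.
Compare {H-α}: total 120.
Compare {H-β}: total 154.

114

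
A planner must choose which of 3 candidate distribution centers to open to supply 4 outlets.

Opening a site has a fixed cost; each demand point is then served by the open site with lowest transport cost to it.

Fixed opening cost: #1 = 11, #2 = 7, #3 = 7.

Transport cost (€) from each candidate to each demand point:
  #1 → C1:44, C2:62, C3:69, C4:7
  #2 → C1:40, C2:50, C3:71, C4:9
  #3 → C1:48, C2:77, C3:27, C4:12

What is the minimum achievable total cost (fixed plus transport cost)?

Open {#2, #3}: assign each demand point to its cheapest open site.
  C1→#2 40, C2→#2 50, C3→#3 27, C4→#2 9
  transport cost 126, fixed 14 → total 140.
Compare {#1, #2, #3}: transport cost 124 + fixed 25 = 149.
Compare {#1, #3}: transport cost 140 + fixed 18 = 158.
Compare {#3}: transport cost 164 + fixed 7 = 171.
All other subsets cost ≥ 149. Minimum total cost: 140.

140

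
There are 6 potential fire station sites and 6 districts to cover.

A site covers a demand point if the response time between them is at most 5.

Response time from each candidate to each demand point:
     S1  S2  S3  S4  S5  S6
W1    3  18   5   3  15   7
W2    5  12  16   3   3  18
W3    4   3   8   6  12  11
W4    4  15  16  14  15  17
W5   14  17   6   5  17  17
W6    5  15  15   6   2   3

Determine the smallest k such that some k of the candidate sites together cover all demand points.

3

Coverage sets (demand points within 5 of each site):
  W1: {S1, S3, S4}
  W2: {S1, S4, S5}
  W3: {S1, S2}
  W4: {S1}
  W5: {S4}
  W6: {S1, S5, S6}
No 2 sites suffice: every size-2 union leaves at least one demand point uncovered.
But {W1, W3, W6} covers everything, so the minimum is 3.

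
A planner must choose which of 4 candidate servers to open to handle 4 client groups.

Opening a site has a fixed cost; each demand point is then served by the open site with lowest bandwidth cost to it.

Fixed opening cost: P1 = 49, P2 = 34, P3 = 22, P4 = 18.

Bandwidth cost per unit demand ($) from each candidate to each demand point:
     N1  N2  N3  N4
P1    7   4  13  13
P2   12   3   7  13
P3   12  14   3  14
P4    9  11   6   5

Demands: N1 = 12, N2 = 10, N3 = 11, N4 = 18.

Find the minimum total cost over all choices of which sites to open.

Open {P2, P3, P4}: assign each demand point to its cheapest open site.
  N1→P4 12×9=108, N2→P2 10×3=30, N3→P3 11×3=33, N4→P4 18×5=90
  bandwidth cost 261, fixed 74 → total 335.
Compare {P1, P3, P4}: bandwidth cost 247 + fixed 89 = 336.
Compare {P2, P4}: bandwidth cost 294 + fixed 52 = 346.
Compare {P1, P4}: bandwidth cost 280 + fixed 67 = 347.
All other subsets cost ≥ 336. Minimum total cost: 335.

335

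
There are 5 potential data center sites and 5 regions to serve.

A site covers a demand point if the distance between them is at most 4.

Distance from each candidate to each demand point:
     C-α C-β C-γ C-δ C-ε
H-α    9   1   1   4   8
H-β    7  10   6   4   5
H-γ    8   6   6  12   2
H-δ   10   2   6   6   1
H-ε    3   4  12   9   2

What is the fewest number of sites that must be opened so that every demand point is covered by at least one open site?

2

Coverage sets (demand points within 4 of each site):
  H-α: {C-β, C-γ, C-δ}
  H-β: {C-δ}
  H-γ: {C-ε}
  H-δ: {C-β, C-ε}
  H-ε: {C-α, C-β, C-ε}
No single site covers all 5 demand points.
But {H-α, H-ε} covers everything, so the minimum is 2.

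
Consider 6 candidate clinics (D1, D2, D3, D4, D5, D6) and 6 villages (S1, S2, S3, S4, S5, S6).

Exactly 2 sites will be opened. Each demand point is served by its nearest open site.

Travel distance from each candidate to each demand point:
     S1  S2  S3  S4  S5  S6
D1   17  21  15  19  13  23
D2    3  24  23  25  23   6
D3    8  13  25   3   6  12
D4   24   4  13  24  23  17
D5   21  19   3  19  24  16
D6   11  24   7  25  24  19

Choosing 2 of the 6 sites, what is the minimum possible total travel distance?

Open {D3, D5}.
  S1→D3 8, S2→D3 13, S3→D5 3, S4→D3 3, S5→D3 6, S6→D3 12  ⇒ total 45.
Compare {D3, D4}: total 46.
Compare {D3, D6}: total 49.
No size-2 selection does better; minimum is 45.

45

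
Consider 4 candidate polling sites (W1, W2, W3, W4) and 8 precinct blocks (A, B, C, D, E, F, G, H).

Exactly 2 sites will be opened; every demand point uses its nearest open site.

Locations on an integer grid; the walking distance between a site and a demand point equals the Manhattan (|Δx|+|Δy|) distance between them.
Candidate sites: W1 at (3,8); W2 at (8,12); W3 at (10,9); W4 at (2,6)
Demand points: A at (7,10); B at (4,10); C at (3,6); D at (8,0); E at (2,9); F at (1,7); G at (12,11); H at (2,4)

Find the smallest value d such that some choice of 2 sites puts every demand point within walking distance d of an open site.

11

Open {W1, W3}.
  Farthest demand point is D at walking distance 11 (to W3); all others are ≤ 11.
With {W3, W4} the worst case is 11.
With {W1, W2} the worst case is 12.
No size-2 selection achieves below 11.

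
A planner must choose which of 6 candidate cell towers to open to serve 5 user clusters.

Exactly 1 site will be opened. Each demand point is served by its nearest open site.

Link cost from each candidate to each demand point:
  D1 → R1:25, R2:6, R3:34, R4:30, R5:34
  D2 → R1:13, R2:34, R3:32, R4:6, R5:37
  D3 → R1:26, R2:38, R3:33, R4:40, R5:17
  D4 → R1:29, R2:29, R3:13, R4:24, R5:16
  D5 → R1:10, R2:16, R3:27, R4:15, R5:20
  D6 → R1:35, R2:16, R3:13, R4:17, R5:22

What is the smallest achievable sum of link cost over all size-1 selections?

Open {D5}.
  R1→D5 10, R2→D5 16, R3→D5 27, R4→D5 15, R5→D5 20  ⇒ total 88.
Compare {D6}: total 103.
Compare {D4}: total 111.
No size-1 selection does better; minimum is 88.

88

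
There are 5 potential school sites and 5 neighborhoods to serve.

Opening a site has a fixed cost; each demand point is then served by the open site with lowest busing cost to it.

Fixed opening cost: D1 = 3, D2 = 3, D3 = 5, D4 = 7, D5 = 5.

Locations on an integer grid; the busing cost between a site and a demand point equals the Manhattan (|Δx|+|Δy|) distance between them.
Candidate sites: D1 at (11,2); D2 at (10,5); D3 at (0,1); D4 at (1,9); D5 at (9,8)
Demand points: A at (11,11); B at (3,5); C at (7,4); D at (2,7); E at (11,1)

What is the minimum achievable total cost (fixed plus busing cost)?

34

Open {D1, D2, D4}: assign each demand point to its cheapest open site.
  A→D2 7, B→D4 6, C→D2 4, D→D4 3, E→D1 1
  busing cost 21, fixed 13 → total 34.
Compare {D1, D2}: busing cost 29 + fixed 6 = 35.
Compare {D1, D4}: busing cost 25 + fixed 10 = 35.
Compare {D2, D4}: busing cost 25 + fixed 10 = 35.
All other subsets cost ≥ 35. Minimum total cost: 34.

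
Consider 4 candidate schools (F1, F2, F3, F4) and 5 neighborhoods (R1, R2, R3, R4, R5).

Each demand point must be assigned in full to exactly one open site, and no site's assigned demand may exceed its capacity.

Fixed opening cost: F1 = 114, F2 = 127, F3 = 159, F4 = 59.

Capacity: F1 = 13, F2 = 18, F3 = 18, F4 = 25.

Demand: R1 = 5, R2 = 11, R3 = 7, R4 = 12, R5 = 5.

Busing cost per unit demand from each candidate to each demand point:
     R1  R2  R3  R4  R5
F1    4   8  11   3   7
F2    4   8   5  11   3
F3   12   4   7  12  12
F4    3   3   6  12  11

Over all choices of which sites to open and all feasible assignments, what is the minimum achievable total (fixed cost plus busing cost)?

423

Open {F2, F4}; cheapest assignment that respects the capacities:
  F2 (cap 18, load 17): R4, R5 — cost 12×11 + 5×3 = 147
  F4 (cap 25, load 23): R1, R2, R3 — cost 5×3 + 11×3 + 7×6 = 90
  Shipping 237, fixed 186 → total 423.
  Any other capacity-feasible assignment to {F2, F4} ships for at least 237.
Compare {F1, F2, F4}: its best feasible assignment gives total 434.
Compare {F3, F4}: its best feasible assignment gives total 512.
Every other set of open sites that can feasibly serve all demand totals ≥ 434 even under its best assignment. Minimum: 423.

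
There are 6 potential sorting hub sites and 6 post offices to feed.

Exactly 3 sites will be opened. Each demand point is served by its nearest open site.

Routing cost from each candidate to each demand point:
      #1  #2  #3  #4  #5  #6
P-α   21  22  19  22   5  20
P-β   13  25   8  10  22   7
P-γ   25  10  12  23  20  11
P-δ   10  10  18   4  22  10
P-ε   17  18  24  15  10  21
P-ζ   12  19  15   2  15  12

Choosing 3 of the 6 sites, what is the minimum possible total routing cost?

44

Open {P-α, P-β, P-δ}.
  #1→P-δ 10, #2→P-δ 10, #3→P-β 8, #4→P-δ 4, #5→P-α 5, #6→P-β 7  ⇒ total 44.
Compare {P-β, P-δ, P-ε}: total 49.
Compare {P-α, P-γ, P-δ}: total 51.
No size-3 selection does better; minimum is 44.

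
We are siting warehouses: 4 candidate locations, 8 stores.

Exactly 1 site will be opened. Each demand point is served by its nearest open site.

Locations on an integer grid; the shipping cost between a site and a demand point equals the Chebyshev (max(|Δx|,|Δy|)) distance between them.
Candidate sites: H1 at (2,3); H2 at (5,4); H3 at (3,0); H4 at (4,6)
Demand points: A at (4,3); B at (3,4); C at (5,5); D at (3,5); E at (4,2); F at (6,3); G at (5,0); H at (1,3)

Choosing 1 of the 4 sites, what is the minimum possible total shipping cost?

Open {H2}.
  A→H2 1, B→H2 2, C→H2 1, D→H2 2, E→H2 2, F→H2 1, G→H2 4, H→H2 4  ⇒ total 17.
Compare {H1}: total 18.
Compare {H4}: total 23.
No size-1 selection does better; minimum is 17.

17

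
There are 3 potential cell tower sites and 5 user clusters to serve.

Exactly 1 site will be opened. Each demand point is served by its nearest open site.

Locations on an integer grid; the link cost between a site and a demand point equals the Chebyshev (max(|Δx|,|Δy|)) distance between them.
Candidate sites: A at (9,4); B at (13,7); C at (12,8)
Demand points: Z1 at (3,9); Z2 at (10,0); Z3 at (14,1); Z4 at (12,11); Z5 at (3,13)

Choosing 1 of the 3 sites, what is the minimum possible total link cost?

Open {A}.
  Z1→A 6, Z2→A 4, Z3→A 5, Z4→A 7, Z5→A 9  ⇒ total 31.
Compare {C}: total 36.
Compare {B}: total 37.

31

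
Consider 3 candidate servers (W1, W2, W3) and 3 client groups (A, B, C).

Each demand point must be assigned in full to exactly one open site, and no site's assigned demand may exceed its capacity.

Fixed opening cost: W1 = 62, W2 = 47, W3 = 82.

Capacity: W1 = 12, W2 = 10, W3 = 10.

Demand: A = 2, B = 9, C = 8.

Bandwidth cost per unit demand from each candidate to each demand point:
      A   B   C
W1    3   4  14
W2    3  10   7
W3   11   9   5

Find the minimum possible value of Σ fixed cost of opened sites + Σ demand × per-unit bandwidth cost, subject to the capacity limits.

207

Open {W1, W2}; cheapest assignment that respects the capacities:
  W1 (cap 12, load 11): A, B — cost 2×3 + 9×4 = 42
  W2 (cap 10, load 8): C — cost 8×7 = 56
  Shipping 98, fixed 109 → total 207.
  Any other capacity-feasible assignment to {W1, W2} ships for at least 98.
Compare {W1, W3}: its best feasible assignment gives total 226.
Compare {W2, W3}: its best feasible assignment gives total 272.
Every other set of open sites that can feasibly serve all demand totals ≥ 226 even under its best assignment. Minimum: 207.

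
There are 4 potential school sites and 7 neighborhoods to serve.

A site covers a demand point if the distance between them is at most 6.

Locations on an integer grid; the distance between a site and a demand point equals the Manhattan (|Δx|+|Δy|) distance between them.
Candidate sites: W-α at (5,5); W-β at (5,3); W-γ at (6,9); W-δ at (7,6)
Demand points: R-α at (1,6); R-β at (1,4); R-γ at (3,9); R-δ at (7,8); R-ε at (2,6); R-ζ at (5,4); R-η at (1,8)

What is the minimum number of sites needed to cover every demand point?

Coverage sets (demand points within 6 of each site):
  W-α: {R-α, R-β, R-γ, R-δ, R-ε, R-ζ}
  W-β: {R-β, R-ε, R-ζ}
  W-γ: {R-γ, R-δ, R-ζ, R-η}
  W-δ: {R-α, R-δ, R-ε, R-ζ}
No single site covers all 7 demand points.
But {W-α, W-γ} covers everything, so the minimum is 2.

2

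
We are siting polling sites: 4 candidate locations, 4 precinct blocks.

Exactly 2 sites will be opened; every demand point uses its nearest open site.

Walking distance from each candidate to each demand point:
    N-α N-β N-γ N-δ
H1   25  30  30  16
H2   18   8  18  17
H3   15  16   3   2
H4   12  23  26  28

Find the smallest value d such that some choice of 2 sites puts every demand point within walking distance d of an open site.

Open {H2, H3}.
  Farthest demand point is N-α at walking distance 15 (to H3); all others are ≤ 15.
With {H1, H3} the worst case is 16.
With {H3, H4} the worst case is 16.
No size-2 selection achieves below 15.

15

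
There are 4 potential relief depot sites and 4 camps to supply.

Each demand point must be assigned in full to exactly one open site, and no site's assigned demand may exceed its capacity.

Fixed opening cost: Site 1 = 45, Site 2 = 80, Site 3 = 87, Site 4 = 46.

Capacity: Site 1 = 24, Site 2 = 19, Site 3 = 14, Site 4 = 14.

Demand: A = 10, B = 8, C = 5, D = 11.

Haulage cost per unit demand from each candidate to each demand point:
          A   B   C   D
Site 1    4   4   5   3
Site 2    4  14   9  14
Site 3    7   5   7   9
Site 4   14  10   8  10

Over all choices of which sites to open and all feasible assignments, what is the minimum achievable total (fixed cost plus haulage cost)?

Open {Site 1, Site 2}; cheapest assignment that respects the capacities:
  Site 1 (cap 24, load 24): B, C, D — cost 8×4 + 5×5 + 11×3 = 90
  Site 2 (cap 19, load 10): A — cost 10×4 = 40
  Shipping 130, fixed 125 → total 255.
  Any other capacity-feasible assignment to {Site 1, Site 2} ships for at least 130.
Compare {Site 1, Site 3}: its best feasible assignment gives total 280.
Compare {Site 1, Site 4}: its best feasible assignment gives total 284.
Every other set of open sites that can feasibly serve all demand totals ≥ 280 even under its best assignment. Minimum: 255.

255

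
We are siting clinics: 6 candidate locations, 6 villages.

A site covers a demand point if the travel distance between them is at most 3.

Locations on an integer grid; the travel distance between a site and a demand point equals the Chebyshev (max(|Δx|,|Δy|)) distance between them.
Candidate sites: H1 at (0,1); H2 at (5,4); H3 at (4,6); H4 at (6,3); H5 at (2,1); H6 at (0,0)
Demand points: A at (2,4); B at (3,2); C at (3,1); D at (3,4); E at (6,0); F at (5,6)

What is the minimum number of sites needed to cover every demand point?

Coverage sets (demand points within 3 of each site):
  H1: {A, B, C, D}
  H2: {A, B, C, D, F}
  H3: {A, D, F}
  H4: {B, C, D, E, F}
  H5: {A, B, C, D}
  H6: {B, C}
No single site covers all 6 demand points.
But {H1, H4} covers everything, so the minimum is 2.

2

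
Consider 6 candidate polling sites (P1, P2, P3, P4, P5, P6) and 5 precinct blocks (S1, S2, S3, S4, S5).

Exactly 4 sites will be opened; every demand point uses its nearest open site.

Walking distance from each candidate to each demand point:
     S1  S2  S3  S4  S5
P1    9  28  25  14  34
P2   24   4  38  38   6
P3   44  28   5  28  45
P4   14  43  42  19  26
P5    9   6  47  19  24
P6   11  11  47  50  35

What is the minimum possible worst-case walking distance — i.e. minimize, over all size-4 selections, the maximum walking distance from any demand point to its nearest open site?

Open {P1, P2, P3, P4}.
  Farthest demand point is S4 at walking distance 14 (to P1); all others are ≤ 14.
With {P1, P2, P3, P5} the worst case is 14.
With {P1, P2, P3, P6} the worst case is 14.
No size-4 selection achieves below 14.

14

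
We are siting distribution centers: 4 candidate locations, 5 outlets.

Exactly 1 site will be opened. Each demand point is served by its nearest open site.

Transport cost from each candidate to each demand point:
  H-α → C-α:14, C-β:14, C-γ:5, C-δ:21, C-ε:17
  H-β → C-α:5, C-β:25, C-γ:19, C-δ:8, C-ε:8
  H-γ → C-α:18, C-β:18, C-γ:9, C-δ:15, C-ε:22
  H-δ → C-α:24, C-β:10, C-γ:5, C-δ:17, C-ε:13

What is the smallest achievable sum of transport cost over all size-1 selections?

65

Open {H-β}.
  C-α→H-β 5, C-β→H-β 25, C-γ→H-β 19, C-δ→H-β 8, C-ε→H-β 8  ⇒ total 65.
Compare {H-δ}: total 69.
Compare {H-α}: total 71.
No size-1 selection does better; minimum is 65.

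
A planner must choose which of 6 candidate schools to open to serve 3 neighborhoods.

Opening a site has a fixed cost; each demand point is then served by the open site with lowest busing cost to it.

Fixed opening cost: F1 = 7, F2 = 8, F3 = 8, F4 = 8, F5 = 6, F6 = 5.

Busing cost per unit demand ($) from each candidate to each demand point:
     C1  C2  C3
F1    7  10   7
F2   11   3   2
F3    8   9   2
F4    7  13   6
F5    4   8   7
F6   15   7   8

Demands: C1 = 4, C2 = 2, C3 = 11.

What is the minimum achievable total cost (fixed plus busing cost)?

58

Open {F2, F5}: assign each demand point to its cheapest open site.
  C1→F5 4×4=16, C2→F2 2×3=6, C3→F2 11×2=22
  busing cost 44, fixed 14 → total 58.
Compare {F2, F5, F6}: busing cost 44 + fixed 19 = 63.
Compare {F1, F2, F5}: busing cost 44 + fixed 21 = 65.
Compare {F2, F3, F5}: busing cost 44 + fixed 22 = 66.
All other subsets cost ≥ 63. Minimum total cost: 58.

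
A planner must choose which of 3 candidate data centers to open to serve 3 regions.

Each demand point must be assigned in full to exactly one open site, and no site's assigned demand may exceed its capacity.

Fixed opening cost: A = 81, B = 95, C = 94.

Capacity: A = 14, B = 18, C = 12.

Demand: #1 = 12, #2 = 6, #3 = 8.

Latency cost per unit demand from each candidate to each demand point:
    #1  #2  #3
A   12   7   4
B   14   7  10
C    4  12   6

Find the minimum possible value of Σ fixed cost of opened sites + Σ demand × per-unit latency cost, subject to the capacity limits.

Open {A, C}; cheapest assignment that respects the capacities:
  A (cap 14, load 14): #2, #3 — cost 6×7 + 8×4 = 74
  C (cap 12, load 12): #1 — cost 12×4 = 48
  Shipping 122, fixed 175 → total 297.
  Any other capacity-feasible assignment to {A, C} ships for at least 122.
Compare {B, C}: its best feasible assignment gives total 359.
Compare {A, B, C}: its best feasible assignment gives total 392.
Every other set of open sites that can feasibly serve all demand totals ≥ 359 even under its best assignment. Minimum: 297.

297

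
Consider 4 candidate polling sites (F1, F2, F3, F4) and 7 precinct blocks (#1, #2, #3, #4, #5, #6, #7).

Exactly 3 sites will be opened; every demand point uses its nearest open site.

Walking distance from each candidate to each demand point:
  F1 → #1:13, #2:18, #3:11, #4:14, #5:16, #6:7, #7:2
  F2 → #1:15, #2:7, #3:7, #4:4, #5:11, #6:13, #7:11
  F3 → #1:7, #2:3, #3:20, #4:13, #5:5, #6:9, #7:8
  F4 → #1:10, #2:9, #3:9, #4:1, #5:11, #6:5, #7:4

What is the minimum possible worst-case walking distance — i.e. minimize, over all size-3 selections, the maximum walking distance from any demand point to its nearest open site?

Open {F1, F2, F3}.
  Farthest demand point is #1 at walking distance 7 (to F3); all others are ≤ 7.
With {F2, F3, F4} the worst case is 7.
With {F1, F3, F4} the worst case is 9.
No size-3 selection achieves below 7.

7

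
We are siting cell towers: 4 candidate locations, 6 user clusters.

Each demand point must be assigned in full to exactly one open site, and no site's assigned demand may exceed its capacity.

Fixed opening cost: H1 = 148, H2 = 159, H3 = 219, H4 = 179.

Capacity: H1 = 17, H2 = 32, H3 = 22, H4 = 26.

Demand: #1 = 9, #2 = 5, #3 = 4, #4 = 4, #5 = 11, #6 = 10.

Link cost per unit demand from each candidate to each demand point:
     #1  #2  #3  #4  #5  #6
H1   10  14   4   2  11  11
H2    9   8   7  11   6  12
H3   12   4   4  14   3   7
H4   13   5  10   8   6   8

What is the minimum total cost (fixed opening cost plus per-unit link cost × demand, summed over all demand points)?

Open {H1, H4}; cheapest assignment that respects the capacities:
  H1 (cap 17, load 17): #1, #3, #4 — cost 9×10 + 4×4 + 4×2 = 114
  H4 (cap 26, load 26): #2, #5, #6 — cost 5×5 + 11×6 + 10×8 = 171
  Shipping 285, fixed 327 → total 612.
  Any other capacity-feasible assignment to {H1, H4} ships for at least 285.
Compare {H1, H2}: its best feasible assignment gives total 640.
Compare {H2, H4}: its best feasible assignment gives total 650.
Every other set of open sites that can feasibly serve all demand totals ≥ 640 even under its best assignment. Minimum: 612.

612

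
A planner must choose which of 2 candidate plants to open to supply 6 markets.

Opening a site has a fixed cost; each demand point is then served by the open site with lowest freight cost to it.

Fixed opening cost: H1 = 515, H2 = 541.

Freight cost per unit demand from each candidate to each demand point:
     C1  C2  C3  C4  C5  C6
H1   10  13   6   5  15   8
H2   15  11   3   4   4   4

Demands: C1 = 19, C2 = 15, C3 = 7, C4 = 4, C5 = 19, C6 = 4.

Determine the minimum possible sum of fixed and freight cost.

1120

Open {H2}: assign each demand point to its cheapest open site.
  C1→H2 19×15=285, C2→H2 15×11=165, C3→H2 7×3=21, C4→H2 4×4=16, C5→H2 19×4=76, C6→H2 4×4=16
  freight cost 579, fixed 541 → total 1120.
Compare {H1}: freight cost 764 + fixed 515 = 1279.
Compare {H1, H2}: freight cost 484 + fixed 1056 = 1540.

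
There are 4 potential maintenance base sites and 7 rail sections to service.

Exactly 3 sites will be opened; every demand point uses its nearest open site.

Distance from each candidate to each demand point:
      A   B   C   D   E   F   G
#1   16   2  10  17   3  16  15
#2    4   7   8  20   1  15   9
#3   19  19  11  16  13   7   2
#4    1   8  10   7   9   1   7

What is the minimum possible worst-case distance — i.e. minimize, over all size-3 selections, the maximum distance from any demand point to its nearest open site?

Open {#1, #2, #4}.
  Farthest demand point is C at distance 8 (to #2); all others are ≤ 8.
With {#2, #3, #4} the worst case is 8.
With {#1, #3, #4} the worst case is 10.
No size-3 selection achieves below 8.

8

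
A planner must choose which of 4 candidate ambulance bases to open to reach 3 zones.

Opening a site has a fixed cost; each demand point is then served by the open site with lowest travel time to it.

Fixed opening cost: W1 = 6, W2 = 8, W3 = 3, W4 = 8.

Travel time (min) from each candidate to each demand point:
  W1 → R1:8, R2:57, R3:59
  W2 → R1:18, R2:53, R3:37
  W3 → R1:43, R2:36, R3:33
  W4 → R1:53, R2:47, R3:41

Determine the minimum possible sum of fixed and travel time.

Open {W1, W3}: assign each demand point to its cheapest open site.
  R1→W1 8, R2→W3 36, R3→W3 33
  travel time 77, fixed 9 → total 86.
Compare {W1, W2, W3}: travel time 77 + fixed 17 = 94.
Compare {W1, W3, W4}: travel time 77 + fixed 17 = 94.
Compare {W2, W3}: travel time 87 + fixed 11 = 98.
All other subsets cost ≥ 94. Minimum total cost: 86.

86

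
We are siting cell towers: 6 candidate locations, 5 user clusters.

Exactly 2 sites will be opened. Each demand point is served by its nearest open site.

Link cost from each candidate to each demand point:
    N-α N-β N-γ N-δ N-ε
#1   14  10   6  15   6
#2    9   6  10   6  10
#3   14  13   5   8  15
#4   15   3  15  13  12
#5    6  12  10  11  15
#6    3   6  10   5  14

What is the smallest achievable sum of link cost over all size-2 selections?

Open {#1, #6}.
  N-α→#6 3, N-β→#6 6, N-γ→#1 6, N-δ→#6 5, N-ε→#1 6  ⇒ total 26.
Compare {#1, #2}: total 33.
Compare {#3, #6}: total 33.
No size-2 selection does better; minimum is 26.

26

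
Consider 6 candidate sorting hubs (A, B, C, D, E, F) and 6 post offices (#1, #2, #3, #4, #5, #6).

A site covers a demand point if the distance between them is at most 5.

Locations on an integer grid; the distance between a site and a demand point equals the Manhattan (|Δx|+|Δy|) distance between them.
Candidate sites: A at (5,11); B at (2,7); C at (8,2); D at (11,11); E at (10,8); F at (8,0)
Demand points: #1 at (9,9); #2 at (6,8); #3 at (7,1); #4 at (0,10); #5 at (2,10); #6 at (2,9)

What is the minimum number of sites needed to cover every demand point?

Coverage sets (demand points within 5 of each site):
  A: {#2, #5, #6}
  B: {#2, #4, #5, #6}
  C: {#3}
  D: {#1}
  E: {#1, #2}
  F: {#3}
No 2 sites suffice: every size-2 union leaves at least one demand point uncovered.
But {B, C, D} covers everything, so the minimum is 3.

3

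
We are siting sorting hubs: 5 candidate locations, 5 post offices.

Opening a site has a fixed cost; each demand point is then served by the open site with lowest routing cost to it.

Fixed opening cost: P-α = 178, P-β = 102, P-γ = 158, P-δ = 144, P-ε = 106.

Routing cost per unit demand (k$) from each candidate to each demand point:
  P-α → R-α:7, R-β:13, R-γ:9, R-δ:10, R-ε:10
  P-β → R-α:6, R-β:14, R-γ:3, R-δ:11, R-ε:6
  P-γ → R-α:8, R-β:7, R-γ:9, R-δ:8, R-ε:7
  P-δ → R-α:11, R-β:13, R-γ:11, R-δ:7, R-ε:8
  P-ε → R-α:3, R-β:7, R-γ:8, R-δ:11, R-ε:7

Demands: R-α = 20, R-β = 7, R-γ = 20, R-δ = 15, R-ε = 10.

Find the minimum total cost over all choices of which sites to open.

602

Open {P-β, P-ε}: assign each demand point to its cheapest open site.
  R-α→P-ε 20×3=60, R-β→P-ε 7×7=49, R-γ→P-β 20×3=60, R-δ→P-β 15×11=165, R-ε→P-β 10×6=60
  routing cost 394, fixed 208 → total 602.
Compare {P-β}: routing cost 503 + fixed 102 = 605.
Compare {P-ε}: routing cost 504 + fixed 106 = 610.
Compare {P-β, P-γ}: routing cost 409 + fixed 260 = 669.
All other subsets cost ≥ 605. Minimum total cost: 602.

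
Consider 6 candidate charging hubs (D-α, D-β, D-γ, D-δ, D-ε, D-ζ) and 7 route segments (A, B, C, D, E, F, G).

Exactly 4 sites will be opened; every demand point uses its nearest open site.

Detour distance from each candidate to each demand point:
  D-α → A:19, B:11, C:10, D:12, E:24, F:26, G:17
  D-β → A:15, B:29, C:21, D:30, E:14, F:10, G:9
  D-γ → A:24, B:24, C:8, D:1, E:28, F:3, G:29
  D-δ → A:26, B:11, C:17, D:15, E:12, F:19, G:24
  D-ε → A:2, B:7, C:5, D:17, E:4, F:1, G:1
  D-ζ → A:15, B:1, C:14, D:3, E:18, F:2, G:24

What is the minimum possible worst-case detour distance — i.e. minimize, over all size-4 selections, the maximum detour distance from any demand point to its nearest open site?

Open {D-α, D-β, D-ε, D-ζ}.
  Farthest demand point is C at detour distance 5 (to D-ε); all others are ≤ 5.
With {D-α, D-γ, D-ε, D-ζ} the worst case is 5.
With {D-α, D-δ, D-ε, D-ζ} the worst case is 5.
No size-4 selection achieves below 5.

5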